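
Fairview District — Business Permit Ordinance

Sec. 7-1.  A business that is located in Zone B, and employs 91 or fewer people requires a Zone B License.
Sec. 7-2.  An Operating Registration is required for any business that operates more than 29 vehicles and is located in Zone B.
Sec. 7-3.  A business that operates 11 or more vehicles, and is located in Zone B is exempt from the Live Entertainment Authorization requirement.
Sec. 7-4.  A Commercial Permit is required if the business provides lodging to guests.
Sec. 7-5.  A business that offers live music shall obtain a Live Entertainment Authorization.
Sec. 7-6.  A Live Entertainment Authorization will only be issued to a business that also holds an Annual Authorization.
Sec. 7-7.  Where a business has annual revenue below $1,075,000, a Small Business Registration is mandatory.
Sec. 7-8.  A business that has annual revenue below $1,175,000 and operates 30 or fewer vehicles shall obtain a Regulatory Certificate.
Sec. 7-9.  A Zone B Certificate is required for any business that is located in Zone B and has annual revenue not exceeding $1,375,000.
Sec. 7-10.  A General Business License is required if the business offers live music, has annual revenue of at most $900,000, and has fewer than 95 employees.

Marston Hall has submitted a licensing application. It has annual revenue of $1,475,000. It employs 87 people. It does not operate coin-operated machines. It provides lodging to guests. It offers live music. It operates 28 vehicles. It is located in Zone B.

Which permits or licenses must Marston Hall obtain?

Commercial Permit, Zone B License

Sec. 7-1. is located in Zone B; employees 87 ≤ 91 → Zone B License required.
Sec. 7-2. vehicles 28 ≤ 29; is located in Zone B → Operating Registration not required.
Sec. 7-3. vehicles 28 ≥ 11; is located in Zone B → exempt from Live Entertainment Authorization.
Sec. 7-4. provides lodging to guests → Commercial Permit required.
Sec. 7-5. offers live music → Live Entertainment Authorization required.
Sec. 7-6. Live Entertainment Authorization is not required → no effect.
Sec. 7-7. revenue $1,475,000 ≥ $1,075,000 → Small Business Registration not required.
Sec. 7-8. revenue $1,475,000 ≥ $1,175,000; vehicles 28 ≤ 30 → Regulatory Certificate not required.
Sec. 7-9. is located in Zone B; revenue $1,475,000 > $1,375,000 → Zone B Certificate not required.
Sec. 7-10. offers live music; revenue $1,475,000 > $900,000; employees 87 < 95 → General Business License not required.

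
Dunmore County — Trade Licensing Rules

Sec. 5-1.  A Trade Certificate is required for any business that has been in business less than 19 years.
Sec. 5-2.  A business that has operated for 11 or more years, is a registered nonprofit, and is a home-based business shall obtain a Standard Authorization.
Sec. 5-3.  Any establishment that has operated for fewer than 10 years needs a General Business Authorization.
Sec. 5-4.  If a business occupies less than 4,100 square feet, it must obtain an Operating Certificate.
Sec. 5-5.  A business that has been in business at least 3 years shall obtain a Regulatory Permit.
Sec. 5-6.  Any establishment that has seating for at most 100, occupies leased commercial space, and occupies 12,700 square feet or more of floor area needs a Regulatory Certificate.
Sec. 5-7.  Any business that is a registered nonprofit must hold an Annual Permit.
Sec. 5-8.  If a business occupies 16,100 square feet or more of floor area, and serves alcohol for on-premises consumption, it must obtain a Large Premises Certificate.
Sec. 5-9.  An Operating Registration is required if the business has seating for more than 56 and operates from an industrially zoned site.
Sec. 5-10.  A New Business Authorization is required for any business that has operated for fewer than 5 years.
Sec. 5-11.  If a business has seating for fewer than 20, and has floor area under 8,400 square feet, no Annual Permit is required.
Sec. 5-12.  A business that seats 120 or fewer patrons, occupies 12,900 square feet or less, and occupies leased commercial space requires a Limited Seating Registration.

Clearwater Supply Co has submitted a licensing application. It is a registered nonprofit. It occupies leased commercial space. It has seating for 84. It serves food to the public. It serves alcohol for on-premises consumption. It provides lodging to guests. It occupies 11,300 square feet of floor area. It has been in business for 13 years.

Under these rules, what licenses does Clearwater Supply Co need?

Sec. 5-1. years in business 13 < 19 → Trade Certificate required.
Sec. 5-2. years in business 13 ≥ 11; is a registered nonprofit; occupies leased commercial space (not: is a home-based business) → Standard Authorization not required.
Sec. 5-3. years in business 13 ≥ 10 → General Business Authorization not required.
Sec. 5-4. floor area 11,300 square feet ≥ 4,100 square feet → Operating Certificate not required.
Sec. 5-5. years in business 13 ≥ 3 → Regulatory Permit required.
Sec. 5-6. seating 84 ≤ 100; occupies leased commercial space; floor area 11,300 square feet < 12,700 square feet → Regulatory Certificate not required.
Sec. 5-7. is a registered nonprofit → Annual Permit required.
Sec. 5-8. floor area 11,300 square feet < 16,100 square feet; serves alcohol for on-premises consumption → Large Premises Certificate not required.
Sec. 5-9. seating 84 > 56; occupies leased commercial space (not: operates from an industrially zoned site) → Operating Registration not required.
Sec. 5-10. years in business 13 ≥ 5 → New Business Authorization not required.
Sec. 5-11. seating 84 ≥ 20; floor area 11,300 square feet ≥ 8,400 square feet → Annual Permit exemption does not apply.
Sec. 5-12. seating 84 ≤ 120; floor area 11,300 square feet ≤ 12,900 square feet; occupies leased commercial space → Limited Seating Registration required.

Annual Permit, Limited Seating Registration, Regulatory Permit, Trade Certificate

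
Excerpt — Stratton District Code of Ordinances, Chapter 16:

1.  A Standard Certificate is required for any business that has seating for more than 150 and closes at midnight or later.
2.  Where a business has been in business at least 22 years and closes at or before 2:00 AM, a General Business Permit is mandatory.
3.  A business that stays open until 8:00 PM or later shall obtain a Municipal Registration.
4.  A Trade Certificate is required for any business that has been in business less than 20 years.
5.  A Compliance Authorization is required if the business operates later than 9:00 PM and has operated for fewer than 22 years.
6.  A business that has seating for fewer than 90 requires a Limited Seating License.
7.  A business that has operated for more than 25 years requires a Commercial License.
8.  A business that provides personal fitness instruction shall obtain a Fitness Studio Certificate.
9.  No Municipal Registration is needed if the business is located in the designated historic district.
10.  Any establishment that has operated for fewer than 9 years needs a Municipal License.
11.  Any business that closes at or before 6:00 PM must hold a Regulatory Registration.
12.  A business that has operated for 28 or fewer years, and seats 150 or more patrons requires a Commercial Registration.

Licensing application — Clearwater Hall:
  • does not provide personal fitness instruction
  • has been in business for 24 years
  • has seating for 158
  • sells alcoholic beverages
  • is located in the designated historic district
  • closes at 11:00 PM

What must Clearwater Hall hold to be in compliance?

Commercial Registration, General Business Permit

1. seating 158 > 150; closes 11:00 PM, at/before midnight → Standard Certificate not required.
2. years in business 24 ≥ 22; closes 11:00 PM, at/before 2:00 AM → General Business Permit required.
3. closes 11:00 PM, after 8:00 PM → Municipal Registration required.
4. years in business 24 ≥ 20 → Trade Certificate not required.
5. closes 11:00 PM, after 9:00 PM; years in business 24 ≥ 22 → Compliance Authorization not required.
6. seating 158 ≥ 90 → Limited Seating License not required.
7. years in business 24 ≤ 25 → Commercial License not required.
8. does not provide personal fitness instruction → Fitness Studio Certificate not required.
9. is located in the designated historic district → exempt from Municipal Registration.
10. years in business 24 ≥ 9 → Municipal License not required.
11. closes 11:00 PM, after 6:00 PM → Regulatory Registration not required.
12. years in business 24 ≤ 28; seating 158 ≥ 150 → Commercial Registration required.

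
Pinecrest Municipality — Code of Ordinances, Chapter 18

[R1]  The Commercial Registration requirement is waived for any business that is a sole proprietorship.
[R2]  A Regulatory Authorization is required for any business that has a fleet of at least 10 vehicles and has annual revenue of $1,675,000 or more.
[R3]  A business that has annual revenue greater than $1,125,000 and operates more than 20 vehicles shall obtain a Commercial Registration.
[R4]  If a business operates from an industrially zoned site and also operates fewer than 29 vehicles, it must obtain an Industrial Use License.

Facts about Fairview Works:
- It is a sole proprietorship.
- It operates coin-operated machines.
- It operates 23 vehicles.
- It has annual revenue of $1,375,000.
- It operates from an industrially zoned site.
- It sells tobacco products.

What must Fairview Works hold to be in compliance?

Industrial Use License

[R1] is a sole proprietorship → exempt from Commercial Registration.
[R2] vehicles 23 ≥ 10; revenue $1,375,000 < $1,675,000 → Regulatory Authorization not required.
[R3] revenue $1,375,000 > $1,125,000; vehicles 23 > 20 → Commercial Registration required.
[R4] operates from an industrially zoned site; vehicles 23 < 29 → Industrial Use License required.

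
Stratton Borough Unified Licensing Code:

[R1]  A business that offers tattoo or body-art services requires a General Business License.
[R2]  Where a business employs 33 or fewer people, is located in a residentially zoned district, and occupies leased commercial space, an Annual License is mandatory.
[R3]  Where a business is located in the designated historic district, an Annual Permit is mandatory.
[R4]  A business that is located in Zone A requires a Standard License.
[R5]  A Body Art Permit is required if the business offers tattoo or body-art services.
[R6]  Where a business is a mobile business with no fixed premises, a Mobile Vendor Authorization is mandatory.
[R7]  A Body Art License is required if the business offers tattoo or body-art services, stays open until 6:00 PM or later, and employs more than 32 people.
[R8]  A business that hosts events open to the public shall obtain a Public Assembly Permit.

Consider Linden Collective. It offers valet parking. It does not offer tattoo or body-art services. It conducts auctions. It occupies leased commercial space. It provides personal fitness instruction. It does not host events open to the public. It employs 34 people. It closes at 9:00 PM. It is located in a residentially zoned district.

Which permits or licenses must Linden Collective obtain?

[R1] does not offer tattoo or body-art services → General Business License not required.
[R2] employees 34 > 33; is located in a residentially zoned district; occupies leased commercial space → Annual License not required.
[R3] is located in a residentially zoned district (not: is located in the designated historic district) → Annual Permit not required.
[R4] is located in a residentially zoned district (not: is located in Zone A) → Standard License not required.
[R5] does not offer tattoo or body-art services → Body Art Permit not required.
[R6] occupies leased commercial space (not: is a mobile business with no fixed premises) → Mobile Vendor Authorization not required.
[R7] does not offer tattoo or body-art services; closes 9:00 PM, after 6:00 PM; employees 34 > 32 → Body Art License not required.
[R8] does not host events open to the public → Public Assembly Permit not required.

None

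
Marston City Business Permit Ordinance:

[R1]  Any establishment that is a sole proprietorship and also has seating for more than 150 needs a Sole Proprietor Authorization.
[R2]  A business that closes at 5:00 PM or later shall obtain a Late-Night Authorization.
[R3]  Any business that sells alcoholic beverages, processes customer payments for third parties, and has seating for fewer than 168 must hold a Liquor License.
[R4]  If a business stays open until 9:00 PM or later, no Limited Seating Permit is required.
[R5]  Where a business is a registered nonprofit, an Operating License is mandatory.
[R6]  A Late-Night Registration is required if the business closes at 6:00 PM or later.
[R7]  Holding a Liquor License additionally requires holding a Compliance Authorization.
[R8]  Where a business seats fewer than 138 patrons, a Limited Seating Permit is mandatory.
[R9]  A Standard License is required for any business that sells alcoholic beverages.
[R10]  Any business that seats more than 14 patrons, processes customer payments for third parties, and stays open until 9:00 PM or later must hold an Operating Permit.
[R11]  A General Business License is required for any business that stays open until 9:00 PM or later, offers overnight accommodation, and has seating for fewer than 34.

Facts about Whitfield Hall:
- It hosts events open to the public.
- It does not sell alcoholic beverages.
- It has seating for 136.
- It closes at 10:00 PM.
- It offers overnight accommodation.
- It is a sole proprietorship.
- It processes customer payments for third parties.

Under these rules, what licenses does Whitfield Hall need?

[R1] is a sole proprietorship; seating 136 ≤ 150 → Sole Proprietor Authorization not required.
[R2] closes 10:00 PM, after 5:00 PM → Late-Night Authorization required.
[R3] does not sell alcoholic beverages; processes customer payments for third parties; seating 136 < 168 → Liquor License not required.
[R4] closes 10:00 PM, after 9:00 PM → exempt from Limited Seating Permit.
[R5] is a sole proprietorship (not: is a registered nonprofit) → Operating License not required.
[R6] closes 10:00 PM, after 6:00 PM → Late-Night Registration required.
[R7] Liquor License is not required → no effect.
[R8] seating 136 < 138 → Limited Seating Permit required.
[R9] does not sell alcoholic beverages → Standard License not required.
[R10] seating 136 > 14; processes customer payments for third parties; closes 10:00 PM, after 9:00 PM → Operating Permit required.
[R11] closes 10:00 PM, after 9:00 PM; offers overnight accommodation; seating 136 ≥ 34 → General Business License not required.

Late-Night Authorization, Late-Night Registration, Operating Permit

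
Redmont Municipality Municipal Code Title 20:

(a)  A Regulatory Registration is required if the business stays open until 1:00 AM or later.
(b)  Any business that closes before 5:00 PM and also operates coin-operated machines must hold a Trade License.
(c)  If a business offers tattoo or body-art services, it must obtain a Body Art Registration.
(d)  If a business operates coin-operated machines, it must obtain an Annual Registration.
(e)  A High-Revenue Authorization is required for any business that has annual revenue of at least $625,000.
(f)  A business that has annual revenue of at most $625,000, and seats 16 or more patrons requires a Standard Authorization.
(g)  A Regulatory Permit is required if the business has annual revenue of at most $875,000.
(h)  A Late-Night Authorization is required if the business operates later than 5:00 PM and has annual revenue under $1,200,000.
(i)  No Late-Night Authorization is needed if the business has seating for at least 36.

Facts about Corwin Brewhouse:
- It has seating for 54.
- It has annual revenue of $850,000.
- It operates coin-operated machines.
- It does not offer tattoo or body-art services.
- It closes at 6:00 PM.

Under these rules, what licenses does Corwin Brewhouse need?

(a) closes 6:00 PM, at/before 1:00 AM → Regulatory Registration not required.
(b) closes 6:00 PM, after 5:00 PM; operates coin-operated machines → Trade License not required.
(c) does not offer tattoo or body-art services → Body Art Registration not required.
(d) operates coin-operated machines → Annual Registration required.
(e) revenue $850,000 ≥ $625,000 → High-Revenue Authorization required.
(f) revenue $850,000 > $625,000; seating 54 ≥ 16 → Standard Authorization not required.
(g) revenue $850,000 ≤ $875,000 → Regulatory Permit required.
(h) closes 6:00 PM, after 5:00 PM; revenue $850,000 < $1,200,000 → Late-Night Authorization required.
(i) seating 54 ≥ 36 → exempt from Late-Night Authorization.

Annual Registration, High-Revenue Authorization, Regulatory Permit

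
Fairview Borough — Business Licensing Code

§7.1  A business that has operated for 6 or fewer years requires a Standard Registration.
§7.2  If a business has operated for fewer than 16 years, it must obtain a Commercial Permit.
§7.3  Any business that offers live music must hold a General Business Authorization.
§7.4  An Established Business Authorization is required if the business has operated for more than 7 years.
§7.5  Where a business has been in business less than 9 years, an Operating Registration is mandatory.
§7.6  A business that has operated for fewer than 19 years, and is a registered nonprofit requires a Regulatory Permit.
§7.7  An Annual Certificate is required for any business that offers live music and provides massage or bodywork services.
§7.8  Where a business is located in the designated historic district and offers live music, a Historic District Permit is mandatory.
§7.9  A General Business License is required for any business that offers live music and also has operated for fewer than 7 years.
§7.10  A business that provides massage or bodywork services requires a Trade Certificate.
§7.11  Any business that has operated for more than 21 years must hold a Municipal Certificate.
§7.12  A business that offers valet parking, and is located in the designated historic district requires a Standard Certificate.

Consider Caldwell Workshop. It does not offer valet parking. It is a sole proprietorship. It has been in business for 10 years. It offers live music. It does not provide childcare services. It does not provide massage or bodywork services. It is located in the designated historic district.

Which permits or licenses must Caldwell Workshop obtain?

Commercial Permit, Established Business Authorization, General Business Authorization, Historic District Permit

§7.1 years in business 10 > 6 → Standard Registration not required.
§7.2 years in business 10 < 16 → Commercial Permit required.
§7.3 offers live music → General Business Authorization required.
§7.4 years in business 10 > 7 → Established Business Authorization required.
§7.5 years in business 10 ≥ 9 → Operating Registration not required.
§7.6 years in business 10 < 19; is a sole proprietorship (not: is a registered nonprofit) → Regulatory Permit not required.
§7.7 offers live music; does not provide massage or bodywork services → Annual Certificate not required.
§7.8 is located in the designated historic district; offers live music → Historic District Permit required.
§7.9 offers live music; years in business 10 ≥ 7 → General Business License not required.
§7.10 does not provide massage or bodywork services → Trade Certificate not required.
§7.11 years in business 10 ≤ 21 → Municipal Certificate not required.
§7.12 does not offer valet parking; is located in the designated historic district → Standard Certificate not required.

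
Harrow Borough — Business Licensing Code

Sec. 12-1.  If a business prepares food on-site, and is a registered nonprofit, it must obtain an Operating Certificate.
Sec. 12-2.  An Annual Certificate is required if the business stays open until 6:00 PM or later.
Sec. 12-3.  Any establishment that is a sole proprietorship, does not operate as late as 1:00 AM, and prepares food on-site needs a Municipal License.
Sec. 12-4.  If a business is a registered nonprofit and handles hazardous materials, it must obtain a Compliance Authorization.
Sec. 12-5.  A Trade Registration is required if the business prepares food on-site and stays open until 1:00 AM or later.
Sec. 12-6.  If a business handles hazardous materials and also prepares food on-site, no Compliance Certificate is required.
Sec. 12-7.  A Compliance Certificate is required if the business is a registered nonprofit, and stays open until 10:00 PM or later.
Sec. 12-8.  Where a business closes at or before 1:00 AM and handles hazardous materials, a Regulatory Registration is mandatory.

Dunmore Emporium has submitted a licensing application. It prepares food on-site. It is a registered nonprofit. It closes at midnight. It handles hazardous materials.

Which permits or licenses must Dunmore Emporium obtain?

Annual Certificate, Compliance Authorization, Operating Certificate, Regulatory Registration

Sec. 12-1. prepares food on-site; is a registered nonprofit → Operating Certificate required.
Sec. 12-2. closes midnight, after 6:00 PM → Annual Certificate required.
Sec. 12-3. is a registered nonprofit (not: is a sole proprietorship); closes midnight, at/before 1:00 AM; prepares food on-site → Municipal License not required.
Sec. 12-4. is a registered nonprofit; handles hazardous materials → Compliance Authorization required.
Sec. 12-5. prepares food on-site; closes midnight, at/before 1:00 AM → Trade Registration not required.
Sec. 12-6. handles hazardous materials; prepares food on-site → exempt from Compliance Certificate.
Sec. 12-7. is a registered nonprofit; closes midnight, after 10:00 PM → Compliance Certificate required.
Sec. 12-8. closes midnight, at/before 1:00 AM; handles hazardous materials → Regulatory Registration required.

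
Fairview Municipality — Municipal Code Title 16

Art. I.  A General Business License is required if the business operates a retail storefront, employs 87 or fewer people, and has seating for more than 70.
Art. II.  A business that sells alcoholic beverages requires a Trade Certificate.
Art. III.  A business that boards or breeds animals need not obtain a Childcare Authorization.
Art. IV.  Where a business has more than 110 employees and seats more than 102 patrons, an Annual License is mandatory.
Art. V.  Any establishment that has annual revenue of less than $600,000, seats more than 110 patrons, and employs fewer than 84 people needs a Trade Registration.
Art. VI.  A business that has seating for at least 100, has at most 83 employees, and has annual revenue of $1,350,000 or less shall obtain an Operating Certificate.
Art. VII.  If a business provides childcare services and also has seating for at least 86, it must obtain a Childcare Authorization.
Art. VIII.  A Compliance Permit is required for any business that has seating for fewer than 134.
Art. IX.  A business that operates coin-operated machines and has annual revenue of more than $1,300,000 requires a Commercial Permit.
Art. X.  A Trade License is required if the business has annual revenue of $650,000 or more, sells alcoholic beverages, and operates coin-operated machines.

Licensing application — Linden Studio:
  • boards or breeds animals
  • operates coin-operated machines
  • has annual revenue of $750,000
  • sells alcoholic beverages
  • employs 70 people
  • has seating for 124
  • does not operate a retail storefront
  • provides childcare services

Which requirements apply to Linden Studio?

Compliance Permit, Operating Certificate, Trade Certificate, Trade License

Art. I. does not operate a retail storefront; employees 70 ≤ 87; seating 124 > 70 → General Business License not required.
Art. II. sells alcoholic beverages → Trade Certificate required.
Art. III. boards or breeds animals → exempt from Childcare Authorization.
Art. IV. employees 70 ≤ 110; seating 124 > 102 → Annual License not required.
Art. V. revenue $750,000 ≥ $600,000; seating 124 > 110; employees 70 < 84 → Trade Registration not required.
Art. VI. seating 124 ≥ 100; employees 70 ≤ 83; revenue $750,000 ≤ $1,350,000 → Operating Certificate required.
Art. VII. provides childcare services; seating 124 ≥ 86 → Childcare Authorization required.
Art. VIII. seating 124 < 134 → Compliance Permit required.
Art. IX. operates coin-operated machines; revenue $750,000 ≤ $1,300,000 → Commercial Permit not required.
Art. X. revenue $750,000 ≥ $650,000; sells alcoholic beverages; operates coin-operated machines → Trade License required.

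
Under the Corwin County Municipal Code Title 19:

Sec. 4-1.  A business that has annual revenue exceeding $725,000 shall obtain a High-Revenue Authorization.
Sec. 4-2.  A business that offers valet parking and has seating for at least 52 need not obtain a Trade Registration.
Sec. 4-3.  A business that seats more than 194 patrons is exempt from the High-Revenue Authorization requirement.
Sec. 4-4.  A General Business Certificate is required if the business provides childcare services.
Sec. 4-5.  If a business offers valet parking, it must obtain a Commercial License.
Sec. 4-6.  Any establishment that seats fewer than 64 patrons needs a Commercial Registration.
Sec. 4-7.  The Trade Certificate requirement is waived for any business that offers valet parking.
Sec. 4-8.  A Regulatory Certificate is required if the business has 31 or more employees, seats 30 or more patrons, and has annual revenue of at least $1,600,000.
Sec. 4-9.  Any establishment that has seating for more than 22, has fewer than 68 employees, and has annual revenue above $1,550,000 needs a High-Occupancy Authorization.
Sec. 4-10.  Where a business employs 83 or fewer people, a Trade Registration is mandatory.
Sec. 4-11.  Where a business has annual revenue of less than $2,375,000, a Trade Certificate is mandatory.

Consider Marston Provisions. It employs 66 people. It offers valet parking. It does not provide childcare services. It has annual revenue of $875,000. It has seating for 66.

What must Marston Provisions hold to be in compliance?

Sec. 4-1. revenue $875,000 > $725,000 → High-Revenue Authorization required.
Sec. 4-2. offers valet parking; seating 66 ≥ 52 → exempt from Trade Registration.
Sec. 4-3. seating 66 ≤ 194 → High-Revenue Authorization exemption does not apply.
Sec. 4-4. does not provide childcare services → General Business Certificate not required.
Sec. 4-5. offers valet parking → Commercial License required.
Sec. 4-6. seating 66 ≥ 64 → Commercial Registration not required.
Sec. 4-7. offers valet parking → exempt from Trade Certificate.
Sec. 4-8. employees 66 ≥ 31; seating 66 ≥ 30; revenue $875,000 < $1,600,000 → Regulatory Certificate not required.
Sec. 4-9. seating 66 > 22; employees 66 < 68; revenue $875,000 ≤ $1,550,000 → High-Occupancy Authorization not required.
Sec. 4-10. employees 66 ≤ 83 → Trade Registration required.
Sec. 4-11. revenue $875,000 < $2,375,000 → Trade Certificate required.

Commercial License, High-Revenue Authorization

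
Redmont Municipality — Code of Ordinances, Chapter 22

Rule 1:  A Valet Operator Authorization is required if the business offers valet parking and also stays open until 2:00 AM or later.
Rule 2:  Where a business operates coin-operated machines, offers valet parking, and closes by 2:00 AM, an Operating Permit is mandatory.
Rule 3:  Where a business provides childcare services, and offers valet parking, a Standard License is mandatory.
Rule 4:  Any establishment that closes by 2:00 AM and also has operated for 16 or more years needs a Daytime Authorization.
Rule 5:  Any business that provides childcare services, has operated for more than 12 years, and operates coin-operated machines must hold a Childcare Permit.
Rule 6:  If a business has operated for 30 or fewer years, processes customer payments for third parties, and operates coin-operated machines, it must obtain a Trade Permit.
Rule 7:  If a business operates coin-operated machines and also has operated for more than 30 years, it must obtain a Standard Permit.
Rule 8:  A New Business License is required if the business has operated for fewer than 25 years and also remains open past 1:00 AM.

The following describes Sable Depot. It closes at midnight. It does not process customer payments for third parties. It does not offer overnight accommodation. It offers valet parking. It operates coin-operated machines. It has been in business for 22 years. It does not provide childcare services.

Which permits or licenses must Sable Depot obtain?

Daytime Authorization, Operating Permit

Rule 1: offers valet parking; closes midnight, at/before 2:00 AM → Valet Operator Authorization not required.
Rule 2: operates coin-operated machines; offers valet parking; closes midnight, at/before 2:00 AM → Operating Permit required.
Rule 3: does not provide childcare services; offers valet parking → Standard License not required.
Rule 4: closes midnight, at/before 2:00 AM; years in business 22 ≥ 16 → Daytime Authorization required.
Rule 5: does not provide childcare services; years in business 22 > 12; operates coin-operated machines → Childcare Permit not required.
Rule 6: years in business 22 ≤ 30; does not process customer payments for third parties; operates coin-operated machines → Trade Permit not required.
Rule 7: operates coin-operated machines; years in business 22 ≤ 30 → Standard Permit not required.
Rule 8: years in business 22 < 25; closes midnight, at/before 1:00 AM → New Business License not required.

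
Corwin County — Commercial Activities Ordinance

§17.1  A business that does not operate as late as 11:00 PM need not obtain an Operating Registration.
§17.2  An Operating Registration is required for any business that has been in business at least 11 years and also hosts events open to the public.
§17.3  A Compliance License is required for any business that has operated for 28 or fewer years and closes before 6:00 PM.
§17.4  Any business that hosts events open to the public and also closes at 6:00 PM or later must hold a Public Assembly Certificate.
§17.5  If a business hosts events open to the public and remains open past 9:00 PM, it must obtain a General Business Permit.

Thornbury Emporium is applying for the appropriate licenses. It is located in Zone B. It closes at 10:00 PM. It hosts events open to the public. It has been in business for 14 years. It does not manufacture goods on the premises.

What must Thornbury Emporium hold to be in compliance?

General Business Permit, Public Assembly Certificate

§17.1 closes 10:00 PM, at/before 11:00 PM → exempt from Operating Registration.
§17.2 years in business 14 ≥ 11; hosts events open to the public → Operating Registration required.
§17.3 years in business 14 ≤ 28; closes 10:00 PM, after 6:00 PM → Compliance License not required.
§17.4 hosts events open to the public; closes 10:00 PM, after 6:00 PM → Public Assembly Certificate required.
§17.5 hosts events open to the public; closes 10:00 PM, after 9:00 PM → General Business Permit required.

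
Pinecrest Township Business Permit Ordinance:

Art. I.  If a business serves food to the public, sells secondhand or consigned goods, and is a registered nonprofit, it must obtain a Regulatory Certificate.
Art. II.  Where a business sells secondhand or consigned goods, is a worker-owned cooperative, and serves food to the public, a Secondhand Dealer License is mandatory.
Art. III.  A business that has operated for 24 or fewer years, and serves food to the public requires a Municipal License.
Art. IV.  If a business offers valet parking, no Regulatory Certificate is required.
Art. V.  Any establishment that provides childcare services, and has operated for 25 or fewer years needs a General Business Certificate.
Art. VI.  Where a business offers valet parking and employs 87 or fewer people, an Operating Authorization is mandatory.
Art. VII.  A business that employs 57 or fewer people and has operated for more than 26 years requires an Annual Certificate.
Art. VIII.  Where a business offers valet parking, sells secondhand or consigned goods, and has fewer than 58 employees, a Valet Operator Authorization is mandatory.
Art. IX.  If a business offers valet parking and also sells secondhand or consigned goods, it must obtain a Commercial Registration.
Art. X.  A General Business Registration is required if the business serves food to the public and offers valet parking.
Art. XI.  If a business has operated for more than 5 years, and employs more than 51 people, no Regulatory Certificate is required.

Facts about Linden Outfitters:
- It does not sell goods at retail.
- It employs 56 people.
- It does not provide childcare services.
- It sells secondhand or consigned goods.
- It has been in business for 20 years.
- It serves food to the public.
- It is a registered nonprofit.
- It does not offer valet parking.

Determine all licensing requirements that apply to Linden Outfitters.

Municipal License

Art. I. serves food to the public; sells secondhand or consigned goods; is a registered nonprofit → Regulatory Certificate required.
Art. II. sells secondhand or consigned goods; is a registered nonprofit (not: is a worker-owned cooperative); serves food to the public → Secondhand Dealer License not required.
Art. III. years in business 20 ≤ 24; serves food to the public → Municipal License required.
Art. IV. does not offer valet parking → Regulatory Certificate exemption does not apply.
Art. V. does not provide childcare services; years in business 20 ≤ 25 → General Business Certificate not required.
Art. VI. does not offer valet parking; employees 56 ≤ 87 → Operating Authorization not required.
Art. VII. employees 56 ≤ 57; years in business 20 ≤ 26 → Annual Certificate not required.
Art. VIII. does not offer valet parking; sells secondhand or consigned goods; employees 56 < 58 → Valet Operator Authorization not required.
Art. IX. does not offer valet parking; sells secondhand or consigned goods → Commercial Registration not required.
Art. X. serves food to the public; does not offer valet parking → General Business Registration not required.
Art. XI. years in business 20 > 5; employees 56 > 51 → exempt from Regulatory Certificate.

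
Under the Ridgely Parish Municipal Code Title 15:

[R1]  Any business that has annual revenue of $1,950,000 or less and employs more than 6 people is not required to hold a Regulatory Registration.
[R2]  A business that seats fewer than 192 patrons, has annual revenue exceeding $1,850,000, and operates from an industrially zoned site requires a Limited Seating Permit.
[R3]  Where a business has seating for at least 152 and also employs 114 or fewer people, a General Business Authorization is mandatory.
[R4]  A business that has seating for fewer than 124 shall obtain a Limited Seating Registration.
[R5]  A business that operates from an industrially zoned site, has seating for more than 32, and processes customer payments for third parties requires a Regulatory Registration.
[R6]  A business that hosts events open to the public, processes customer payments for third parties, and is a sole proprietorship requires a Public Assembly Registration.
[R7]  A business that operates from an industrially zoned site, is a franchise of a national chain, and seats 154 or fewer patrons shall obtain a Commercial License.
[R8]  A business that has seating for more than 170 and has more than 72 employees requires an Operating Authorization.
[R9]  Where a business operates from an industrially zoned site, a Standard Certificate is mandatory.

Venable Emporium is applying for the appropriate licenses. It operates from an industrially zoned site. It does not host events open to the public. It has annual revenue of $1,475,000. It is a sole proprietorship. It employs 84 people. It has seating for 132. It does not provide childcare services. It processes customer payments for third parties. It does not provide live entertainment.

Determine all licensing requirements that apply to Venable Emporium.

Standard Certificate

[R1] revenue $1,475,000 ≤ $1,950,000; employees 84 > 6 → exempt from Regulatory Registration.
[R2] seating 132 < 192; revenue $1,475,000 ≤ $1,850,000; operates from an industrially zoned site → Limited Seating Permit not required.
[R3] seating 132 < 152; employees 84 ≤ 114 → General Business Authorization not required.
[R4] seating 132 ≥ 124 → Limited Seating Registration not required.
[R5] operates from an industrially zoned site; seating 132 > 32; processes customer payments for third parties → Regulatory Registration required.
[R6] does not host events open to the public; processes customer payments for third parties; is a sole proprietorship → Public Assembly Registration not required.
[R7] operates from an industrially zoned site; is a sole proprietorship (not: is a franchise of a national chain); seating 132 ≤ 154 → Commercial License not required.
[R8] seating 132 ≤ 170; employees 84 > 72 → Operating Authorization not required.
[R9] operates from an industrially zoned site → Standard Certificate required.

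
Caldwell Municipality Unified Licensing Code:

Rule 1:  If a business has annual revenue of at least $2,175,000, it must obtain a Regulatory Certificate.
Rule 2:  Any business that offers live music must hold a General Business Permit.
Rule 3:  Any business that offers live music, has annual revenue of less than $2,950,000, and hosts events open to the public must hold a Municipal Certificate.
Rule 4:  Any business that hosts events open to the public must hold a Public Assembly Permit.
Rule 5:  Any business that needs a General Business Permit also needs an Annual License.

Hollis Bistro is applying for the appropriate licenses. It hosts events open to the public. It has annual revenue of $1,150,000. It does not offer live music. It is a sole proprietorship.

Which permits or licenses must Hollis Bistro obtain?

Rule 1: revenue $1,150,000 < $2,175,000 → Regulatory Certificate not required.
Rule 2: does not offer live music → General Business Permit not required.
Rule 3: does not offer live music; revenue $1,150,000 < $2,950,000; hosts events open to the public → Municipal Certificate not required.
Rule 4: hosts events open to the public → Public Assembly Permit required.
Rule 5: General Business Permit is not required → no effect.

Public Assembly Permit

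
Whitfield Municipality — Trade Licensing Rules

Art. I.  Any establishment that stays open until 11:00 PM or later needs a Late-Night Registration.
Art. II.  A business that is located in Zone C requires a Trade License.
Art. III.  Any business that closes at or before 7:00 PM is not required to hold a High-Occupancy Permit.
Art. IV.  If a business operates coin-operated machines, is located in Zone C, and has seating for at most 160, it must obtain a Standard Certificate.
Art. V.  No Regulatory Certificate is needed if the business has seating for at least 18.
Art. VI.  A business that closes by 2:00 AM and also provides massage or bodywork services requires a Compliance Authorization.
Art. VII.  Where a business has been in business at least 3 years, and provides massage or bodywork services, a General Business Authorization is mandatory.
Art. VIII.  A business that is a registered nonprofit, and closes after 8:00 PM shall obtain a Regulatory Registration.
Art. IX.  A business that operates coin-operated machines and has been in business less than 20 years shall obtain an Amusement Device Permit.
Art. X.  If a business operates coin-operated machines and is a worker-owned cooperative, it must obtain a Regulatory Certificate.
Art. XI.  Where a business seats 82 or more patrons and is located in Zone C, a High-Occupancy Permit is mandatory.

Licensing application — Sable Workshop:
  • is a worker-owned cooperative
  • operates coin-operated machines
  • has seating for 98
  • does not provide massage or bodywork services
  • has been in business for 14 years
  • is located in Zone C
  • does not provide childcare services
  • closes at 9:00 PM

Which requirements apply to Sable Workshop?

Amusement Device Permit, High-Occupancy Permit, Standard Certificate, Trade License

Art. I. closes 9:00 PM, at/before 11:00 PM → Late-Night Registration not required.
Art. II. is located in Zone C → Trade License required.
Art. III. closes 9:00 PM, after 7:00 PM → High-Occupancy Permit exemption does not apply.
Art. IV. operates coin-operated machines; is located in Zone C; seating 98 ≤ 160 → Standard Certificate required.
Art. V. seating 98 ≥ 18 → exempt from Regulatory Certificate.
Art. VI. closes 9:00 PM, at/before 2:00 AM; does not provide massage or bodywork services → Compliance Authorization not required.
Art. VII. years in business 14 ≥ 3; does not provide massage or bodywork services → General Business Authorization not required.
Art. VIII. is a worker-owned cooperative (not: is a registered nonprofit); closes 9:00 PM, after 8:00 PM → Regulatory Registration not required.
Art. IX. operates coin-operated machines; years in business 14 < 20 → Amusement Device Permit required.
Art. X. operates coin-operated machines; is a worker-owned cooperative → Regulatory Certificate required.
Art. XI. seating 98 ≥ 82; is located in Zone C → High-Occupancy Permit required.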